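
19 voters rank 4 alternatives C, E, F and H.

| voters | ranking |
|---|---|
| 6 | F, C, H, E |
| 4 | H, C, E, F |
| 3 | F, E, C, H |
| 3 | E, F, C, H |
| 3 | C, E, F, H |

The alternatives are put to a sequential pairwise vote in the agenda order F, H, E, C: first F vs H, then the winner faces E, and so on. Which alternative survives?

C

Round 1: F vs H — 15–4, F advances.
Round 2: F vs E — 9–10, E advances.
Round 3: E vs C — 6–13, C advances.
The agenda winner is C.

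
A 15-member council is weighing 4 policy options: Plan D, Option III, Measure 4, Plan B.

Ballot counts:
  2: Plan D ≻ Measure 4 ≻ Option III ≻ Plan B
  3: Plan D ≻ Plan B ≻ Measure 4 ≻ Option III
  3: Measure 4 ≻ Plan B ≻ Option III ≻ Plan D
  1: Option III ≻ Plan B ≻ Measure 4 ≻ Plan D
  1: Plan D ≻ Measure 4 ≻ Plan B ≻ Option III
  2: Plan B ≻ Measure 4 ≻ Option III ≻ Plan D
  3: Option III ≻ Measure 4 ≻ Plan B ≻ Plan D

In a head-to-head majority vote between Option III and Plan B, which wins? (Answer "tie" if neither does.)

Ballots ranking Option III above Plan B: 2 + 1 + 3 = 6.
Ballots ranking Plan B above Option III: 15 − 6 = 9.
Plan B wins the head-to-head 9–6.

Plan B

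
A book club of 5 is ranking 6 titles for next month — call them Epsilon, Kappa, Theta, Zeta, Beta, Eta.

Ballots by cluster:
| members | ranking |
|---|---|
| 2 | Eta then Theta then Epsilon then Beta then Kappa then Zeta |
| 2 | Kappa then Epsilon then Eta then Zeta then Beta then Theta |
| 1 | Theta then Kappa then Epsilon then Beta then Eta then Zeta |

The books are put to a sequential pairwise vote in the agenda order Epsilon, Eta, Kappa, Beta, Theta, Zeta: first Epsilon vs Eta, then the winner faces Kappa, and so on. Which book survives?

Theta

Round 1: Epsilon vs Eta — 3–2, Epsilon advances.
Round 2: Epsilon vs Kappa — 2–3, Kappa advances.
Round 3: Kappa vs Beta — 3–2, Kappa advances.
Round 4: Kappa vs Theta — 2–3, Theta advances.
Round 5: Theta vs Zeta — 3–2, Theta advances.
Theta survives the agenda.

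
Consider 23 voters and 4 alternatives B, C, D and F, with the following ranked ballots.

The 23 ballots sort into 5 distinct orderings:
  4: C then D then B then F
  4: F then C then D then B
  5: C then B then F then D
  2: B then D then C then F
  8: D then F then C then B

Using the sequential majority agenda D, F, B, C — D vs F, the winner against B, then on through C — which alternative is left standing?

C

Round 1: D vs F — 14–9, D advances.
Round 2: D vs B — 16–7, D advances.
Round 3: D vs C — 10–13, C advances.
C survives the agenda.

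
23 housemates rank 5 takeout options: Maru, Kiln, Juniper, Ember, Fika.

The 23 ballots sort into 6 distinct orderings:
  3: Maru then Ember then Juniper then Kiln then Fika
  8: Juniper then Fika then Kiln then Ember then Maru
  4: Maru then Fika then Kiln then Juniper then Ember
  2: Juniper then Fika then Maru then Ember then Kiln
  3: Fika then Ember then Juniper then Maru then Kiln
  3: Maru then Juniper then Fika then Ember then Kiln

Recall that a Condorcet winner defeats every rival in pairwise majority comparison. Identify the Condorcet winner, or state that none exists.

Juniper

Pairwise majorities:
Maru vs Kiln: Maru wins 15–8.
Maru vs Juniper: Maru is ranked higher on 3+4+3 = 10 ballots, Juniper on 13. Juniper wins 13–10.
Maru vs Ember: Maru is ranked higher on 3+4+2+3 = 12 ballots, Ember on 11. Maru wins 12–11.
Maru–Fika: Fika 13–10.
Kiln vs Juniper: Kiln preferred on 4 ballots; Juniper wins 19–4.
Kiln vs Ember: Kiln is ranked higher on 8+4 = 12 ballots, Ember on 11. Kiln wins 12–11.
Kiln vs Fika: Fika wins 20–3.
Juniper vs Ember: Juniper is ranked higher on 8+4+2+3 = 17 ballots, Ember on 6. Juniper wins 17–6.
Juniper vs Fika: Juniper, 16–7.
Ember vs Fika: Ember preferred on 3 ballots; Fika wins 20–3.
Only Juniper has no losses; Juniper is the Condorcet winner.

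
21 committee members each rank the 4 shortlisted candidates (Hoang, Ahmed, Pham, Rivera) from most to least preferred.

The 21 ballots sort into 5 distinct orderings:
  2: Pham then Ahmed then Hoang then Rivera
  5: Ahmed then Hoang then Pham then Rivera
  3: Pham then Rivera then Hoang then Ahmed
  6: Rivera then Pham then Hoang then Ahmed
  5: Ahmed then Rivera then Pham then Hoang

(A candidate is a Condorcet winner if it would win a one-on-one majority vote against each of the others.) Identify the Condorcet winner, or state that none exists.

Head-to-head results (21 committee members):
Hoang vs Ahmed: 9 to 12, Ahmed.
Hoang vs Pham: 5 for Hoang, 16 for Pham — Pham by 16–5.
Hoang vs Rivera: 2+5 = 7 for Hoang, 14 for Rivera — Rivera by 14–7.
Ahmed vs Pham: 10 to 11, Pham.
Ahmed vs Rivera: 12 to 9, Ahmed.
Pham vs Rivera: 2+5+3 = 10 for Pham, 11 for Rivera — Rivera by 11–10.
Every candidate loses at least once (Hoang loses to Ahmed; Ahmed loses to Pham; Pham loses to Rivera; Rivera loses to Ahmed). The majority relation contains the cycle Ahmed beats Rivera beats Pham beats Ahmed, so there is no Condorcet winner.

none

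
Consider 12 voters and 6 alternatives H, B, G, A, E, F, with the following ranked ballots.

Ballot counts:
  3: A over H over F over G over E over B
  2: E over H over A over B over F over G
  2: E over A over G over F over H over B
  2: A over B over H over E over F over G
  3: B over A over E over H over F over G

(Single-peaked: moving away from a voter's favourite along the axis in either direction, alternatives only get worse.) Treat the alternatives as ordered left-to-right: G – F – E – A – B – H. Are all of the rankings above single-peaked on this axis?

Axis positions: G=1, F=2, E=3, A=4, B=5, H=6.
Ballot type 1: ranking walks positions 4-6-2-1-3-5; H is ranked above B even though B lies between H and the peak A on the axis — preferences dip and rise again. Not single-peaked.
Ballot type 2: ranking walks positions 3-6-4-5-2-1; H is ranked above A even though A lies between H and the peak E on the axis — preferences dip and rise again. Not single-peaked.
Ballot type 3: ranking walks positions 3-4-1-2-6-5; G is ranked above F even though F lies between G and the peak E on the axis — preferences dip and rise again. Not single-peaked.
Ballot type 4 (peak A at position 4): ranking walks positions 4-5-6-3-2-1, expanding outward from the peak — single-peaked.
Ballot type 5 (peak B at position 5): ranking walks positions 5-4-3-6-2-1, expanding outward from the peak — single-peaked.
Ballot type 1 violates single-peakedness, so the profile is not single-peaked on this axis.

no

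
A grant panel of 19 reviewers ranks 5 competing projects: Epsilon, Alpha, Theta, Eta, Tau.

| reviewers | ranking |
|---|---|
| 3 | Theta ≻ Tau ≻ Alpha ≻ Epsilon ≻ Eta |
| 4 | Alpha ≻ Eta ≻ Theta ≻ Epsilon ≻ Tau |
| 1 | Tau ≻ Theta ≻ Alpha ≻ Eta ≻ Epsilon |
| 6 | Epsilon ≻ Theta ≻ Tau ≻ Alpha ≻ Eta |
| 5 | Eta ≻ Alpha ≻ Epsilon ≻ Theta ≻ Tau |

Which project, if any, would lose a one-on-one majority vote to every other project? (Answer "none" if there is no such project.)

Head-to-head results (19 reviewers):
Epsilon vs Alpha: 6 for Epsilon, 13 for Alpha — Alpha by 13–6.
Epsilon vs Theta: Epsilon, 11–8.
Epsilon vs Eta: Eta wins 10–9.
Epsilon vs Tau: 4+6+5 = 15 for Epsilon, 4 for Tau — Epsilon by 15–4.
Alpha–Theta: Theta 10–9.
Alpha vs Eta: Alpha wins 14–5.
Alpha–Tau: Tau 10–9.
Theta–Eta: Theta 10–9.
Theta vs Tau: Theta preferred on 3+4+6+5 = 18 ballots; Theta wins 18–1.
Eta vs Tau: 9 to 10, Tau.
Each project has at least one pairwise win (Epsilon beats Theta; Alpha beats Epsilon; Theta beats Alpha; Eta beats Epsilon; Tau beats Alpha) — no Condorcet loser.

none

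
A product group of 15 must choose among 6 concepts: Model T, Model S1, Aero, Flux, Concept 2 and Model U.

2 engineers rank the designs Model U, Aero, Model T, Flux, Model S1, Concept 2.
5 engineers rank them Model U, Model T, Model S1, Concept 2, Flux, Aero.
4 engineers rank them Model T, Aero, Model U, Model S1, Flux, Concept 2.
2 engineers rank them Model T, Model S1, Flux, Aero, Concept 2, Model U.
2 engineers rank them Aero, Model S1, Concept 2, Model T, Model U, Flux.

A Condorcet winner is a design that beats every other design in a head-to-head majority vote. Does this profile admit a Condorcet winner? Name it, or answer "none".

Model T

Check each pair by majority over 15 ballots:
Model T vs Model S1: Model T, 13–2.
Model T vs Aero: Model T wins 11–4.
Model T vs Flux: Model T, 15–0.
Model T–Concept 2: Model T 13–2.
Model T–Model U: Model T 8–7.
Model S1 vs Aero: Aero wins 8–7.
Model S1 vs Flux: Model S1, 13–2.
Model S1–Concept 2: Model S1 15–0.
Model S1 vs Model U: Model U wins 11–4.
Aero vs Flux: Aero, 8–7.
Aero vs Concept 2: Aero, 10–5.
Aero vs Model U: Aero wins 8–7.
Flux–Concept 2: Flux 8–7.
Flux vs Model U: Model U, 13–2.
Concept 2 vs Model U: Model U wins 11–4.
Model T beats each of Model S1, Aero, Flux, Concept 2, Model U — Model T is the Condorcet winner.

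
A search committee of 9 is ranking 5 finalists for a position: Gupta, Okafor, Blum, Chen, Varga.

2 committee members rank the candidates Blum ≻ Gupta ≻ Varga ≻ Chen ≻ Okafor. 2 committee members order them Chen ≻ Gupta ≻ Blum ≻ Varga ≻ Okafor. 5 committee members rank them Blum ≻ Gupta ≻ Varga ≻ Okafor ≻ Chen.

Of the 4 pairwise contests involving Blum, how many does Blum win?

4

Blum against each rival (9 committee members):
Blum vs Gupta: Blum preferred on 2+5 = 7 ballots; Blum wins 7–2.
Blum vs Okafor: 9 to 0, Blum.
Blum vs Chen: Blum wins 7–2.
Blum vs Varga: Blum, 9–0.
Blum beats Gupta, Okafor, Chen, Varga — 4 pairwise wins.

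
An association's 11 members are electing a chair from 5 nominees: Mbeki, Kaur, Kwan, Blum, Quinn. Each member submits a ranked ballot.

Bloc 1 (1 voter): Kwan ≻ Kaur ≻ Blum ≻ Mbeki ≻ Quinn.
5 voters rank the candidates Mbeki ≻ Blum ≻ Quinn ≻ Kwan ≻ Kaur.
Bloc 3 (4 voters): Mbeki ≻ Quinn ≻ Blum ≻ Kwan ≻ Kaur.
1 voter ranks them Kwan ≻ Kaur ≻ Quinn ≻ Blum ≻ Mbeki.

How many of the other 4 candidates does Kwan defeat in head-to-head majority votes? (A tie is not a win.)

Kwan against each rival (11 voters):
Kwan vs Mbeki: Kwan preferred on 1+1 = 2 ballots; Mbeki wins 9–2.
Kwan–Kaur: Kwan 11–0.
Kwan–Blum: Blum 9–2.
Kwan vs Quinn: Quinn, 9–2.
Kwan beats Kaur; loses to Mbeki, Blum, Quinn — 1 pairwise win.

1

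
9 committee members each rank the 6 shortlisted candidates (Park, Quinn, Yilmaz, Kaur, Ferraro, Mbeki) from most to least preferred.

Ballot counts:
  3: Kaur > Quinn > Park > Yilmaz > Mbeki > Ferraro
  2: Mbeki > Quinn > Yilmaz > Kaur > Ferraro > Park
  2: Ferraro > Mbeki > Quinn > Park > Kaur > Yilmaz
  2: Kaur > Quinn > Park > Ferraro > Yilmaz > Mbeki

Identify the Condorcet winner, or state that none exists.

Head-to-head results (9 committee members):
Park vs Quinn: 0 for Park, 9 for Quinn — Quinn by 9–0.
Park vs Yilmaz: Park preferred on 3+2+2 = 7 ballots; Park wins 7–2.
Park vs Kaur: 2 to 7, Kaur.
Park vs Ferraro: 5 to 4, Park.
Park vs Mbeki: 3+2 = 5 for Park, 4 for Mbeki — Park by 5–4.
Quinn vs Yilmaz: 3+2+2+2 = 9 for Quinn, 0 for Yilmaz — Quinn by 9–0.
Quinn vs Kaur: 2+2 = 4 for Quinn, 5 for Kaur — Kaur by 5–4.
Quinn vs Ferraro: Quinn is ranked higher on 3+2+2 = 7 ballots, Ferraro on 2. Quinn wins 7–2.
Quinn vs Mbeki: 3+2 = 5 for Quinn, 4 for Mbeki — Quinn by 5–4.
Yilmaz vs Kaur: 2 to 7, Kaur.
Yilmaz vs Ferraro: 3+2 = 5 for Yilmaz, 4 for Ferraro — Yilmaz by 5–4.
Yilmaz vs Mbeki: Yilmaz preferred on 3+2 = 5 ballots; Yilmaz wins 5–4.
Kaur vs Ferraro: Kaur is ranked higher on 3+2+2 = 7 ballots, Ferraro on 2. Kaur wins 7–2.
Kaur vs Mbeki: Kaur is ranked higher on 3+2 = 5 ballots, Mbeki on 4. Kaur wins 5–4.
Ferraro vs Mbeki: Ferraro preferred on 2+2 = 4 ballots; Mbeki wins 5–4.
Kaur beats each of Park, Quinn, Yilmaz, Ferraro, Mbeki — Kaur is the Condorcet winner.

Kaur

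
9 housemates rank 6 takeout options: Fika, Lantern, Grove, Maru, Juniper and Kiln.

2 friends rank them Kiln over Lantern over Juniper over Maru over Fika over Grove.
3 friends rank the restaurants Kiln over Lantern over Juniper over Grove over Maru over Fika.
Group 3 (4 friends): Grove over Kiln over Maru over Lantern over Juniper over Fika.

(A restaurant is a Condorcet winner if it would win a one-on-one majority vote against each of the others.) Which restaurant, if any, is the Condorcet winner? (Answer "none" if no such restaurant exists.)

Kiln

Head-to-head results (9 friends):
Fika–Lantern: Lantern 9–0.
Fika–Grove: Grove 7–2.
Fika vs Maru: Maru wins 9–0.
Fika vs Juniper: Juniper wins 9–0.
Fika–Kiln: Kiln 9–0.
Lantern vs Grove: Lantern preferred on 2+3 = 5 ballots; Lantern wins 5–4.
Lantern vs Maru: 5 to 4, Lantern.
Lantern vs Juniper: Lantern, 9–0.
Lantern–Kiln: Kiln 9–0.
Grove vs Maru: 3+4 = 7 for Grove, 2 for Maru — Grove by 7–2.
Grove vs Juniper: Juniper wins 5–4.
Grove–Kiln: Kiln 5–4.
Maru vs Juniper: Juniper wins 5–4.
Maru vs Kiln: Kiln wins 9–0.
Juniper–Kiln: Kiln 9–0.
Only Kiln has no losses; Kiln is the Condorcet winner.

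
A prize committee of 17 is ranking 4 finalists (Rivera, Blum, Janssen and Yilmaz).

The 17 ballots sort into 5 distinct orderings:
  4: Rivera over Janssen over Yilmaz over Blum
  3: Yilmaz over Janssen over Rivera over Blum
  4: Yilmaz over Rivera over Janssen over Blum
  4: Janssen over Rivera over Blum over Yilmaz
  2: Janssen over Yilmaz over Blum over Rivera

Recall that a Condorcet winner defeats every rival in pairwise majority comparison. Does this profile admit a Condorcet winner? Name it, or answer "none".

Janssen

Head-to-head results (17 jurors):
Rivera vs Blum: 4+3+4+4 = 15 for Rivera, 2 for Blum — Rivera by 15–2.
Rivera vs Janssen: Rivera is ranked higher on 4+4 = 8 ballots, Janssen on 9. Janssen wins 9–8.
Rivera vs Yilmaz: Rivera is ranked higher on 4+4 = 8 ballots, Yilmaz on 9. Yilmaz wins 9–8.
Blum vs Janssen: 0 to 17, Janssen.
Blum vs Yilmaz: 4 to 13, Yilmaz.
Janssen vs Yilmaz: 4+4+2 = 10 for Janssen, 7 for Yilmaz — Janssen by 10–7.
Only Janssen has no losses; Janssen is the Condorcet winner.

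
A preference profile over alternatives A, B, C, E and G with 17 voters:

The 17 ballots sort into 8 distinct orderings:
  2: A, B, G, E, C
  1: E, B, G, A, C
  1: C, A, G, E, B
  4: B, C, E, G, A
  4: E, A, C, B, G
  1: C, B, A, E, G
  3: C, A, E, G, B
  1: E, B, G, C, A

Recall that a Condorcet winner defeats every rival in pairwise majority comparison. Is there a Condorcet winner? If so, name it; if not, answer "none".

Check each pair by majority over 17 ballots:
A vs B: 2+1+4+3 = 10 for A, 7 for B — A by 10–7.
A vs C: A is ranked higher on 2+1+4 = 7 ballots, C on 10. C wins 10–7.
A vs E: 7 to 10, E.
A vs G: 2+1+4+1+3 = 11 for A, 6 for G — A by 11–6.
B vs C: 8 to 9, C.
B vs E: B preferred on 2+4+1 = 7 ballots; E wins 10–7.
B vs G: B preferred on 2+1+4+4+1+1 = 13 ballots; B wins 13–4.
C vs E: C is ranked higher on 1+4+1+3 = 9 ballots, E on 8. C wins 9–8.
C vs G: C preferred on 1+4+4+1+3 = 13 ballots; C wins 13–4.
E vs G: E is ranked higher on 1+4+4+1+3+1 = 14 ballots, G on 3. E wins 14–3.
C defeats every rival head-to-head and is the Condorcet winner.

C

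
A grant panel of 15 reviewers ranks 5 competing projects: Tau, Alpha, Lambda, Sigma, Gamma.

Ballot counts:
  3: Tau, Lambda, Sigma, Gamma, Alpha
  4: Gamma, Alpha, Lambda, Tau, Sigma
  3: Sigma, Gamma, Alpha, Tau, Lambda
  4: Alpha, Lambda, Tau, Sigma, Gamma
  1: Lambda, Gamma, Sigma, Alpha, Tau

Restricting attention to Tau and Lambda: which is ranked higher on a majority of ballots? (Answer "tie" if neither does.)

Lambda

Ballots ranking Tau above Lambda: 3 + 3 = 6.
Ballots ranking Lambda above Tau: 15 − 6 = 9.
Lambda wins the head-to-head 9–6.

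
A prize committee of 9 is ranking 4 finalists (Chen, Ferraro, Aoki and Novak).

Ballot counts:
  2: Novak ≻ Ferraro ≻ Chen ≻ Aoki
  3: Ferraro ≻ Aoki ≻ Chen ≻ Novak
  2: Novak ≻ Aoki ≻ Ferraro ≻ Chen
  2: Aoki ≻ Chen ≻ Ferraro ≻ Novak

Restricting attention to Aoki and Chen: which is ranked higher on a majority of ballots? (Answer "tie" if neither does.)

Ballots ranking Aoki above Chen: 3 + 2 + 2 = 7.
Ballots ranking Chen above Aoki: 9 − 7 = 2.
Aoki wins the head-to-head 7–2.

Aoki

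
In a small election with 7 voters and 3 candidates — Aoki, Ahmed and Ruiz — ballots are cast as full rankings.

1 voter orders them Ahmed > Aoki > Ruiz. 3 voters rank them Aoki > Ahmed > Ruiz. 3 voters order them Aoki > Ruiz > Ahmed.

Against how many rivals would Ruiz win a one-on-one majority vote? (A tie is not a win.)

Ruiz against each rival (7 voters):
Ruiz vs Aoki: 0 to 7, Aoki.
Ruiz vs Ahmed: Ruiz preferred on 3 ballots; Ahmed wins 4–3.
Ruiz beats no one; loses to Aoki, Ahmed — 0 pairwise wins.

0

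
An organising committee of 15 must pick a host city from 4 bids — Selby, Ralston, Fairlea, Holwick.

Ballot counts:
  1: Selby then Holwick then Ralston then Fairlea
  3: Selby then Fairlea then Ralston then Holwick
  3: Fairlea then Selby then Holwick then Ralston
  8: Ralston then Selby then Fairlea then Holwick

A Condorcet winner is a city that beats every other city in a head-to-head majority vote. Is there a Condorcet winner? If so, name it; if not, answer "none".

Ralston

Head-to-head results (15 organisers):
Selby vs Ralston: Ralston wins 8–7.
Selby vs Fairlea: Selby wins 12–3.
Selby–Holwick: Selby 15–0.
Ralston vs Fairlea: Ralston wins 9–6.
Ralston vs Holwick: Ralston, 11–4.
Fairlea vs Holwick: Fairlea wins 14–1.
Ralston beats each of Selby, Fairlea, Holwick — Ralston is the Condorcet winner.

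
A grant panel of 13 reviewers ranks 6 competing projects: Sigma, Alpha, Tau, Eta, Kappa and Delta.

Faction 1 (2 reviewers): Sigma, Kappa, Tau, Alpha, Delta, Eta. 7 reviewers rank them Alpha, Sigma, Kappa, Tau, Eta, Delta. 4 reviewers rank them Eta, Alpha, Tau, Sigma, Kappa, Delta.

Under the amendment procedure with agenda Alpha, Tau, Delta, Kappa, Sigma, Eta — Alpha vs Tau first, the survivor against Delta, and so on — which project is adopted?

Alpha

Round 1: Alpha vs Tau — 11–2, Alpha advances.
Round 2: Alpha vs Delta — 13–0, Alpha advances.
Round 3: Alpha vs Kappa — 11–2, Alpha advances.
Round 4: Alpha vs Sigma — 11–2, Alpha advances.
Round 5: Alpha vs Eta — 9–4, Alpha advances.
The agenda winner is Alpha.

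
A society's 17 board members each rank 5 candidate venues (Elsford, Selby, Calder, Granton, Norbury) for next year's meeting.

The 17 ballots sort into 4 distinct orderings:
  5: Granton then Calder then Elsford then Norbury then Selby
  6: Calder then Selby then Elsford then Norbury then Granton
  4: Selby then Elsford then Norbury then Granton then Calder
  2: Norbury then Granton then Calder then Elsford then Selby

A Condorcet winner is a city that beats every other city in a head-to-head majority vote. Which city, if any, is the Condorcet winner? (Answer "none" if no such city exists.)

Head-to-head results (17 organisers):
Elsford vs Selby: Elsford preferred on 5+2 = 7 ballots; Selby wins 10–7.
Elsford vs Calder: 4 to 13, Calder.
Elsford vs Granton: 6+4 = 10 for Elsford, 7 for Granton — Elsford by 10–7.
Elsford vs Norbury: Elsford is ranked higher on 5+6+4 = 15 ballots, Norbury on 2. Elsford wins 15–2.
Selby vs Calder: Selby preferred on 4 ballots; Calder wins 13–4.
Selby vs Granton: Selby is ranked higher on 6+4 = 10 ballots, Granton on 7. Selby wins 10–7.
Selby vs Norbury: 10 to 7, Selby.
Calder vs Granton: 6 to 11, Granton.
Calder vs Norbury: 11 to 6, Calder.
Granton vs Norbury: 5 to 12, Norbury.
Each city drops at least one matchup (Elsford loses to Selby; Selby loses to Calder; Calder loses to Granton; Granton loses to Elsford; Norbury loses to Elsford); the cycle Elsford beats Granton beats Calder beats Elsford rules out a Condorcet winner.

none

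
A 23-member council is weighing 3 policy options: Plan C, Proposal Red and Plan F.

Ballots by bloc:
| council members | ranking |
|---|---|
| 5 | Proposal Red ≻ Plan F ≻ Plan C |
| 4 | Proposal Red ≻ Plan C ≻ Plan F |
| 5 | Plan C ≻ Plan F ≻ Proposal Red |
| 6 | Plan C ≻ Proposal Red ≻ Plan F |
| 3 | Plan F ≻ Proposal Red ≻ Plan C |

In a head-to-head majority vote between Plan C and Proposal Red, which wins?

Ballots ranking Plan C above Proposal Red: 5 + 6 = 11.
Ballots ranking Proposal Red above Plan C: 23 − 11 = 12.
Proposal Red wins the head-to-head 12–11.

Proposal Red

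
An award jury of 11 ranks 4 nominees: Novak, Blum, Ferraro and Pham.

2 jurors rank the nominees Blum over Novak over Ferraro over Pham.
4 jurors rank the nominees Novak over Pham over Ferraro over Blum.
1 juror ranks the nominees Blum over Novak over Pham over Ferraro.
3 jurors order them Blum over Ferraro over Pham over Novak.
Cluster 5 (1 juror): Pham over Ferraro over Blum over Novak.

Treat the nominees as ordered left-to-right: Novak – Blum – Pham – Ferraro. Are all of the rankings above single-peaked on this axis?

Axis positions: Novak=1, Blum=2, Pham=3, Ferraro=4.
Cluster 1: ranking walks positions 2-1-4-3; Ferraro is ranked above Pham even though Pham lies between Ferraro and the peak Blum on the axis — preferences dip and rise again. Not single-peaked.
Cluster 2: ranking walks positions 1-3-4-2; Pham is ranked above Blum even though Blum lies between Pham and the peak Novak on the axis — preferences dip and rise again. Not single-peaked.
Cluster 3 (peak Blum at position 2): ranking walks positions 2-1-3-4, expanding outward from the peak — single-peaked.
Cluster 4: ranking walks positions 2-4-3-1; Ferraro is ranked above Pham even though Pham lies between Ferraro and the peak Blum on the axis — preferences dip and rise again. Not single-peaked.
Cluster 5 (peak Pham at position 3): ranking walks positions 3-4-2-1, expanding outward from the peak — single-peaked.
Cluster 1 violates single-peakedness, so the profile is not single-peaked on this axis.

no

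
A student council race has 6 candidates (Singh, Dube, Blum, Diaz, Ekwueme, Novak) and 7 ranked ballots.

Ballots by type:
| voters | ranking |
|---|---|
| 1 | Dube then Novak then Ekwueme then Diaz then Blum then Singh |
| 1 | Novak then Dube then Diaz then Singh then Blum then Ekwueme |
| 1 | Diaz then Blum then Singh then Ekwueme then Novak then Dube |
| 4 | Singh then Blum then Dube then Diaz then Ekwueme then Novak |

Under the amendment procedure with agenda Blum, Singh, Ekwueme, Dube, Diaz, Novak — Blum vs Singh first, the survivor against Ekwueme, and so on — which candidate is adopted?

Singh

Round 1: Blum vs Singh — 2–5, Singh advances.
Round 2: Singh vs Ekwueme — 6–1, Singh advances.
Round 3: Singh vs Dube — 5–2, Singh advances.
Round 4: Singh vs Diaz — 4–3, Singh advances.
Round 5: Singh vs Novak — 5–2, Singh advances.
The agenda winner is Singh.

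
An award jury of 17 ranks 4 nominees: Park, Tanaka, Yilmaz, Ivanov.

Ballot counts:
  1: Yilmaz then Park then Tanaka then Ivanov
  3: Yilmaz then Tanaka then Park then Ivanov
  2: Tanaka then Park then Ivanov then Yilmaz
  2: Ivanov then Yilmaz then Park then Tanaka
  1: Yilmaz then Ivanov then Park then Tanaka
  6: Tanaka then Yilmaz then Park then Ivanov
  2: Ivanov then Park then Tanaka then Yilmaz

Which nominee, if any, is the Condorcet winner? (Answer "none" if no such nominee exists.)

Pairwise majorities:
Park vs Tanaka: Tanaka, 11–6.
Park–Yilmaz: Yilmaz 13–4.
Park–Ivanov: Park 12–5.
Tanaka vs Yilmaz: Tanaka wins 10–7.
Tanaka vs Ivanov: Tanaka wins 12–5.
Yilmaz vs Ivanov: Yilmaz, 11–6.
Tanaka beats each of Park, Yilmaz, Ivanov — Tanaka is the Condorcet winner.

Tanaka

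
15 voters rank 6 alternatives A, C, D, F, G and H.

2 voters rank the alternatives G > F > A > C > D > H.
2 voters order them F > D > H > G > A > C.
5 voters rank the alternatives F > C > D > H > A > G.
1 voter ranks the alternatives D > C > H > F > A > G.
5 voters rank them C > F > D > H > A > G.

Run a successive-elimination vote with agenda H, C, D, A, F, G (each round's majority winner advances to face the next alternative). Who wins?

F

Round 1: H vs C — 2–13, C advances.
Round 2: C vs D — 12–3, C advances.
Round 3: C vs A — 11–4, C advances.
Round 4: C vs F — 6–9, F advances.
Round 5: F vs G — 13–2, F advances.
F survives the agenda.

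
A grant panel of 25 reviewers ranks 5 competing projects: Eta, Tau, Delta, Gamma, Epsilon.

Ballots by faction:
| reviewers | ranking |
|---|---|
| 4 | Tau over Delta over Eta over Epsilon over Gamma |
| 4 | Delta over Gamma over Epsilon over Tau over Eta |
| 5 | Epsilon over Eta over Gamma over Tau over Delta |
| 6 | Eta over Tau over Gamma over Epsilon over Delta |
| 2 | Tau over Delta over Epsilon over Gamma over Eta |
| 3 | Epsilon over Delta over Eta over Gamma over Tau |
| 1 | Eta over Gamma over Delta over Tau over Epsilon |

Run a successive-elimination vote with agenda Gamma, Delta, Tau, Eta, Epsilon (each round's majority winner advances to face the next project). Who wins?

Round 1: Gamma vs Delta — 12–13, Delta advances.
Round 2: Delta vs Tau — 8–17, Tau advances.
Round 3: Tau vs Eta — 10–15, Eta advances.
Round 4: Eta vs Epsilon — 11–14, Epsilon advances.
Epsilon survives the agenda.

Epsilon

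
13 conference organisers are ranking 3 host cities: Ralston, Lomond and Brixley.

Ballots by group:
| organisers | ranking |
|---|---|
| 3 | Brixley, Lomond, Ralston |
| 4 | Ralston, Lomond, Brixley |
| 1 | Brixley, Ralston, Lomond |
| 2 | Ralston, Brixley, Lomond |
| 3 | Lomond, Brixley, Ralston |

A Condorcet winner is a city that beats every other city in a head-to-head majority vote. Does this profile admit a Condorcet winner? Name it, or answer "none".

none

Head-to-head results (13 organisers):
Ralston vs Lomond: Ralston wins 7–6.
Ralston vs Brixley: Brixley, 7–6.
Lomond vs Brixley: Lomond, 7–6.
Each city drops at least one matchup (Ralston loses to Brixley; Lomond loses to Ralston; Brixley loses to Lomond); the cycle Ralston beats Lomond beats Brixley beats Ralston rules out a Condorcet winner.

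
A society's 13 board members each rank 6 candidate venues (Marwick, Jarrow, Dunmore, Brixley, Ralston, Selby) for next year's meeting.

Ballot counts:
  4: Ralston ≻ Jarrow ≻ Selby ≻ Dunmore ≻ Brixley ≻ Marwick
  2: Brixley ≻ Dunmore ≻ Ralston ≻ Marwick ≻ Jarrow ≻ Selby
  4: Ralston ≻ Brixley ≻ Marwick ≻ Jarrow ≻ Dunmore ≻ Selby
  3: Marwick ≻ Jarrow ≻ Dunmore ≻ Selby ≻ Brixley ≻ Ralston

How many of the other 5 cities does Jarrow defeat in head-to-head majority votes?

Jarrow against each rival (13 organisers):
Jarrow vs Marwick: Marwick, 9–4.
Jarrow vs Dunmore: Jarrow is ranked higher on 4+4+3 = 11 ballots, Dunmore on 2. Jarrow wins 11–2.
Jarrow–Brixley: Jarrow 7–6.
Jarrow–Ralston: Ralston 10–3.
Jarrow vs Selby: Jarrow is ranked higher on 4+2+4+3 = 13 ballots, Selby on 0. Jarrow wins 13–0.
Jarrow beats Dunmore, Brixley, Selby; loses to Marwick, Ralston — 3 pairwise wins.

3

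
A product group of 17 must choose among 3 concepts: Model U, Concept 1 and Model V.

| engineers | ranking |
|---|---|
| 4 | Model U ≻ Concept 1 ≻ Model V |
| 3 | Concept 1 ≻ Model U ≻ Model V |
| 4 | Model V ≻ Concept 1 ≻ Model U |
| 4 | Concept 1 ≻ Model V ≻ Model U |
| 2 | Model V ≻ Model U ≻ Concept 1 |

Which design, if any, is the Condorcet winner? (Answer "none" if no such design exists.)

Concept 1

Pairwise majorities:
Model U vs Concept 1: Concept 1, 11–6.
Model U vs Model V: Model V, 10–7.
Concept 1 vs Model V: Concept 1 wins 11–6.
Only Concept 1 has no losses; Concept 1 is the Condorcet winner.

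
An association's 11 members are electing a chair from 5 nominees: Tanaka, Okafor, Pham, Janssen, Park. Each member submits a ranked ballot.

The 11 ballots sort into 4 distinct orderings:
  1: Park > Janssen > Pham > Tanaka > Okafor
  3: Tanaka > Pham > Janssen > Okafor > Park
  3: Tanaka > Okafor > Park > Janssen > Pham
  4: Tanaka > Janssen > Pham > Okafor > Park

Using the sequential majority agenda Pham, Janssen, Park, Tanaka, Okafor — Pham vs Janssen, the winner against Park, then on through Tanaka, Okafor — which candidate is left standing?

Tanaka

Round 1: Pham vs Janssen — 3–8, Janssen advances.
Round 2: Janssen vs Park — 7–4, Janssen advances.
Round 3: Janssen vs Tanaka — 1–10, Tanaka advances.
Round 4: Tanaka vs Okafor — 11–0, Tanaka advances.
Tanaka survives the agenda.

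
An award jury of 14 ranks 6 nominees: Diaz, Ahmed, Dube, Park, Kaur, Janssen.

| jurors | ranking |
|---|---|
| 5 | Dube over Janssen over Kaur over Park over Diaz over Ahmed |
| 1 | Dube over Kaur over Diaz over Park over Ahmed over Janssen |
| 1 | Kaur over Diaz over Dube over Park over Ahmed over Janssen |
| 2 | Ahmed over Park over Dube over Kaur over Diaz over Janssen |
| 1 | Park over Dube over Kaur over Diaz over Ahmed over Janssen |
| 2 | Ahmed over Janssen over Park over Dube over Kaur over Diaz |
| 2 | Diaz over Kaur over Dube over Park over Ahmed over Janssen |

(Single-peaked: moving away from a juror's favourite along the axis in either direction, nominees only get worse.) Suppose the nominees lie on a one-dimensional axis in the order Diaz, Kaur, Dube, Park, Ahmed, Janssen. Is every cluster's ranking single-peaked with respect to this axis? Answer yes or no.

no

Axis positions: Diaz=1, Kaur=2, Dube=3, Park=4, Ahmed=5, Janssen=6.
Cluster 1: ranking walks positions 3-6-2-4-1-5; Janssen is ranked above Park even though Park lies between Janssen and the peak Dube on the axis — preferences dip and rise again. Not single-peaked.
Cluster 2 (peak Dube at position 3): ranking walks positions 3-2-1-4-5-6, expanding outward from the peak — single-peaked.
Cluster 3 (peak Kaur at position 2): ranking walks positions 2-1-3-4-5-6, expanding outward from the peak — single-peaked.
Cluster 4 (peak Ahmed at position 5): ranking walks positions 5-4-3-2-1-6, expanding outward from the peak — single-peaked.
Cluster 5 (peak Park at position 4): ranking walks positions 4-3-2-1-5-6, expanding outward from the peak — single-peaked.
Cluster 6 (peak Ahmed at position 5): ranking walks positions 5-6-4-3-2-1, expanding outward from the peak — single-peaked.
Cluster 7 (peak Diaz at position 1): ranking walks positions 1-2-3-4-5-6, expanding outward from the peak — single-peaked.
Cluster 1 violates single-peakedness, so the profile is not single-peaked on this axis.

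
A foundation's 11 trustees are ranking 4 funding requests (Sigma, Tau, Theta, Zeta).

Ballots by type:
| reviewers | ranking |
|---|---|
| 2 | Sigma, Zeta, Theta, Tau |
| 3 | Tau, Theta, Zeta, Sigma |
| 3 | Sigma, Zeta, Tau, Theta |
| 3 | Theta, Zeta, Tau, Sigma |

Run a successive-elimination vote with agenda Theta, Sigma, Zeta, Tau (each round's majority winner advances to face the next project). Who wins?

Tau

Round 1: Theta vs Sigma — 6–5, Theta advances.
Round 2: Theta vs Zeta — 6–5, Theta advances.
Round 3: Theta vs Tau — 5–6, Tau advances.
The agenda winner is Tau.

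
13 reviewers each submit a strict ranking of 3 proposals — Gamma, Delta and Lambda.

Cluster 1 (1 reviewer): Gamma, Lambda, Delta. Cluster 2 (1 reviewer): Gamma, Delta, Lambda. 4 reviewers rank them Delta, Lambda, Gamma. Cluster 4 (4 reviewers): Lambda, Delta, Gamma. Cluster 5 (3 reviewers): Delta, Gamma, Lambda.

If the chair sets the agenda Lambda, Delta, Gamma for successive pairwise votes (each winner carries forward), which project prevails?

Delta

Round 1: Lambda vs Delta — 5–8, Delta advances.
Round 2: Delta vs Gamma — 11–2, Delta advances.
The agenda winner is Delta.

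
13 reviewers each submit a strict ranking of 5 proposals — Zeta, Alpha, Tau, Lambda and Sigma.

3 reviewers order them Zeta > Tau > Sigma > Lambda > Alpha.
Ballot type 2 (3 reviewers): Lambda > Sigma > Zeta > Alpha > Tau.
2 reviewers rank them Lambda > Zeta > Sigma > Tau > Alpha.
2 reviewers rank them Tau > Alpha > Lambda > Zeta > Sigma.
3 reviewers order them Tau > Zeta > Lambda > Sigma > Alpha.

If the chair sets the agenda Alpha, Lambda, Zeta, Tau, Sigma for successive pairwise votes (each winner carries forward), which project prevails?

Round 1: Alpha vs Lambda — 2–11, Lambda advances.
Round 2: Lambda vs Zeta — 7–6, Lambda advances.
Round 3: Lambda vs Tau — 5–8, Tau advances.
Round 4: Tau vs Sigma — 8–5, Tau advances.
Tau survives the agenda.

Tau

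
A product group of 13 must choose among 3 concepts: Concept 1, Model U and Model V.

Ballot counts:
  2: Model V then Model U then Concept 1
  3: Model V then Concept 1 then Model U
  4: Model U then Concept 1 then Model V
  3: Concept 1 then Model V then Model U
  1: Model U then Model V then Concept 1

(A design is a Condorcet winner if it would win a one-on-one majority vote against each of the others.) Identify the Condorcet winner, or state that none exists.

Pairwise majorities:
Concept 1–Model U: Model U 7–6.
Concept 1 vs Model V: 4+3 = 7 for Concept 1, 6 for Model V — Concept 1 by 7–6.
Model U–Model V: Model V 8–5.
Every design loses at least once (Concept 1 loses to Model U; Model U loses to Model V; Model V loses to Concept 1). The majority relation contains the cycle Concept 1 beats Model V beats Model U beats Concept 1, so there is no Condorcet winner.

none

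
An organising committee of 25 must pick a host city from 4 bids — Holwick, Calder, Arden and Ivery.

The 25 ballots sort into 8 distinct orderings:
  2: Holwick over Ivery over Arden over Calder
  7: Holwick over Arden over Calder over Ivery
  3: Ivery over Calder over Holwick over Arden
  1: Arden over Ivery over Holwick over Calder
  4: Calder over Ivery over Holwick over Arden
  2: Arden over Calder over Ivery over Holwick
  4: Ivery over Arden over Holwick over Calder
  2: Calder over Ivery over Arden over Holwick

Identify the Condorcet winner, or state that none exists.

Head-to-head results (25 organisers):
Holwick vs Calder: 14 to 11, Holwick.
Holwick vs Arden: 16 to 9, Holwick.
Holwick vs Ivery: 2+7 = 9 for Holwick, 16 for Ivery — Ivery by 16–9.
Calder vs Arden: Calder is ranked higher on 3+4+2 = 9 ballots, Arden on 16. Arden wins 16–9.
Calder vs Ivery: Calder preferred on 7+4+2+2 = 15 ballots; Calder wins 15–10.
Arden vs Ivery: 10 to 15, Ivery.
Each city drops at least one matchup (Holwick loses to Ivery; Calder loses to Holwick; Arden loses to Holwick; Ivery loses to Calder); the cycle Holwick > Calder > Ivery > Holwick rules out a Condorcet winner.

none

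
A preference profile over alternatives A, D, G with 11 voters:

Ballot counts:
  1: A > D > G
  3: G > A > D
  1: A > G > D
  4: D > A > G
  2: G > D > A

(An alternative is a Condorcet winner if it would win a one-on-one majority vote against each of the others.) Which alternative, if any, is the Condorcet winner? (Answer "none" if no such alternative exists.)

Pairwise majorities:
A vs D: A preferred on 1+3+1 = 5 ballots; D wins 6–5.
A vs G: A is ranked higher on 1+1+4 = 6 ballots, G on 5. A wins 6–5.
D vs G: G wins 6–5.
Each alternative drops at least one matchup (A loses to D; D loses to G; G loses to A); the cycle A beats G beats D beats A rules out a Condorcet winner.

none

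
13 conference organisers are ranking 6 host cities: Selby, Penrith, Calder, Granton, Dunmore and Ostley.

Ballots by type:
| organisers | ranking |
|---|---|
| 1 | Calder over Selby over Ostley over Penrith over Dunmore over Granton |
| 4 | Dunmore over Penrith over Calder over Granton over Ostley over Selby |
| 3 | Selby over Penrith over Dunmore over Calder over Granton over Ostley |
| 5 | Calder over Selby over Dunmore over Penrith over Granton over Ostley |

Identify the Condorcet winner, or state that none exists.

Head-to-head results (13 organisers):
Selby vs Penrith: Selby is ranked higher on 1+3+5 = 9 ballots, Penrith on 4. Selby wins 9–4.
Selby vs Calder: Calder, 10–3.
Selby vs Granton: Selby is ranked higher on 1+3+5 = 9 ballots, Granton on 4. Selby wins 9–4.
Selby vs Dunmore: 9 to 4, Selby.
Selby–Ostley: Selby 9–4.
Penrith vs Calder: 7 to 6, Penrith.
Penrith vs Granton: 13 to 0, Penrith.
Penrith vs Dunmore: Penrith is ranked higher on 1+3 = 4 ballots, Dunmore on 9. Dunmore wins 9–4.
Penrith vs Ostley: 12 to 1, Penrith.
Calder vs Granton: Calder preferred on 1+4+3+5 = 13 ballots; Calder wins 13–0.
Calder vs Dunmore: Dunmore, 7–6.
Calder vs Ostley: Calder wins 13–0.
Granton vs Dunmore: Granton preferred on 0 ballots; Dunmore wins 13–0.
Granton vs Ostley: Granton, 12–1.
Dunmore–Ostley: Dunmore 12–1.
Every city loses at least once (Selby loses to Calder; Penrith loses to Selby; Calder loses to Penrith; Granton loses to Selby; Dunmore loses to Selby; Ostley loses to Selby). The majority relation contains the cycle Selby beats Penrith beats Calder beats Selby, so there is no Condorcet winner.

none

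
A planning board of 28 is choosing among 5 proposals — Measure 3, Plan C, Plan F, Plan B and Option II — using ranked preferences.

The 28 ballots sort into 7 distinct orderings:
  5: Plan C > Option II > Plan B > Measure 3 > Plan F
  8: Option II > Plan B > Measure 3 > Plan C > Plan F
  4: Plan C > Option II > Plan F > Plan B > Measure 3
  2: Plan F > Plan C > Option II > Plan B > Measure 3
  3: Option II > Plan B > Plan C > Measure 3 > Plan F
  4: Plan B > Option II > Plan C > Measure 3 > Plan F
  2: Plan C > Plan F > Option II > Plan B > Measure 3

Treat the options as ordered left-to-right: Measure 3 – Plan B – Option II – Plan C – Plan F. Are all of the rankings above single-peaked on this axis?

yes

Axis positions: Measure 3=1, Plan B=2, Option II=3, Plan C=4, Plan F=5.
Type 1 (peak Plan C at position 4): ranking walks positions 4-3-2-1-5, expanding outward from the peak — single-peaked.
Type 2 (peak Option II at position 3): ranking walks positions 3-2-1-4-5, expanding outward from the peak — single-peaked.
Type 3 (peak Plan C at position 4): ranking walks positions 4-3-5-2-1, expanding outward from the peak — single-peaked.
Type 4 (peak Plan F at position 5): ranking walks positions 5-4-3-2-1, expanding outward from the peak — single-peaked.
Type 5 (peak Option II at position 3): ranking walks positions 3-2-4-1-5, expanding outward from the peak — single-peaked.
Type 6 (peak Plan B at position 2): ranking walks positions 2-3-4-1-5, expanding outward from the peak — single-peaked.
Type 7 (peak Plan C at position 4): ranking walks positions 4-5-3-2-1, expanding outward from the peak — single-peaked.
Every ranking is single-peaked on this axis.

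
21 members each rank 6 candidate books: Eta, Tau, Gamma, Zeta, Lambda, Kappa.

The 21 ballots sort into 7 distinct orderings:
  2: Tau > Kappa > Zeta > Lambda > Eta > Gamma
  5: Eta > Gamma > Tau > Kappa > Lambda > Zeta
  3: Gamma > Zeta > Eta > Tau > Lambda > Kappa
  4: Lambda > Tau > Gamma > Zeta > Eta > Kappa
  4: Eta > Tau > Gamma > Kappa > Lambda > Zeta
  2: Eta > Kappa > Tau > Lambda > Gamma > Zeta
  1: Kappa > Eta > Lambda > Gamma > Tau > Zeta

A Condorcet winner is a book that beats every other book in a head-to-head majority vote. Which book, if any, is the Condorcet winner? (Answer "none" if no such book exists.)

Eta

Head-to-head results (21 members):
Eta vs Tau: Eta, 15–6.
Eta vs Gamma: Eta, 14–7.
Eta vs Zeta: Eta wins 12–9.
Eta–Lambda: Eta 15–6.
Eta vs Kappa: Eta wins 18–3.
Tau vs Gamma: Tau, 12–9.
Tau vs Zeta: Tau, 18–3.
Tau vs Lambda: Tau wins 16–5.
Tau vs Kappa: Tau wins 18–3.
Gamma vs Zeta: Gamma, 19–2.
Gamma vs Lambda: Gamma wins 12–9.
Gamma–Kappa: Gamma 16–5.
Zeta vs Lambda: Lambda, 16–5.
Zeta vs Kappa: Kappa wins 14–7.
Lambda vs Kappa: Kappa, 14–7.
Eta defeats every rival head-to-head and is the Condorcet winner.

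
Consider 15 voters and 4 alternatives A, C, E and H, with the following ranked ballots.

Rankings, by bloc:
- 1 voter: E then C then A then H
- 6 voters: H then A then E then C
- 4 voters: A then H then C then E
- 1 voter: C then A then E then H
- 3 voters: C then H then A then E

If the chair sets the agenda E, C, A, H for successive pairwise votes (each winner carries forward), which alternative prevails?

Round 1: E vs C — 7–8, C advances.
Round 2: C vs A — 5–10, A advances.
Round 3: A vs H — 6–9, H advances.
The agenda winner is H.

H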